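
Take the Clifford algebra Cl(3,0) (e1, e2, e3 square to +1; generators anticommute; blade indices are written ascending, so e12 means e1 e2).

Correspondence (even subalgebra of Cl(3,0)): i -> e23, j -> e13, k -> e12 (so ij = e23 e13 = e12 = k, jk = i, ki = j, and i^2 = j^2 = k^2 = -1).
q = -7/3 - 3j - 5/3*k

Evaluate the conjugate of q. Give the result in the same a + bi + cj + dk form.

In blades: q = -7/3 - 5/3*e12 - 3*e13.
Quaternion conjugation is reversion on the even subalgebra: the scalar is fixed and every grade-2 blade flips sign, giving -7/3 + 5/3*e12 + 3*e13; translating back:
Answer: -7/3 + 3j + 5/3*k


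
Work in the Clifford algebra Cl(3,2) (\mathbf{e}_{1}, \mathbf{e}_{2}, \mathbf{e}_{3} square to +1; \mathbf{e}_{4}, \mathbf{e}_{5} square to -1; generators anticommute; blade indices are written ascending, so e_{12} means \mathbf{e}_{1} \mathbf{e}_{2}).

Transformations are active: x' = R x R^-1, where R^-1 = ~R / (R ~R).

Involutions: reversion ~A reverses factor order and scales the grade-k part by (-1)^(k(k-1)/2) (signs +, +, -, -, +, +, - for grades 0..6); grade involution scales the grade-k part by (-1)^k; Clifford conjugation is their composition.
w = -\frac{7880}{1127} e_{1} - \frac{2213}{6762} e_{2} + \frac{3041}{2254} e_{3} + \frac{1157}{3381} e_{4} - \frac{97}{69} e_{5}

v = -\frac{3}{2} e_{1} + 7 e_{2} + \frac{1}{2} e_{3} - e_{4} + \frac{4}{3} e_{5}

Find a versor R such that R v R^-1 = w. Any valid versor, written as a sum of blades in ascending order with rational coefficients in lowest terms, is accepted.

Here q(v) = q(w) = \frac{877}{18}; the classical choice R = v + w = -\frac{19141}{2254} e_{1} + \frac{45121}{6762} e_{2} + \frac{2084}{1127} e_{3} - \frac{2224}{3381} e_{4} - \frac{5}{69} e_{5} then realises v -> w under the sandwich.
Answer: -\frac{19141}{2254} e_{1} + \frac{45121}{6762} e_{2} + \frac{2084}{1127} e_{3} - \frac{2224}{3381} e_{4} - \frac{5}{69} e_{5}


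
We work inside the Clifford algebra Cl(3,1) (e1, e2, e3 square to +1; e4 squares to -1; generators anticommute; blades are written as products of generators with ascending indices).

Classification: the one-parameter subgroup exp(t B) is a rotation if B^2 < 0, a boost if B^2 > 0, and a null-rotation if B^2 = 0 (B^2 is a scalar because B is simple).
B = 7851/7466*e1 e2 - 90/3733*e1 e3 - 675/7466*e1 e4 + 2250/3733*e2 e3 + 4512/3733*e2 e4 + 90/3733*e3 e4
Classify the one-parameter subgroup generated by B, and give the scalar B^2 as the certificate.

B^2 term by term: the squares give (7851/7466)^2*(e1 e2)^2 + (-90/3733)^2*(e1 e3)^2 + (-675/7466)^2*(e1 e4)^2 + (2250/3733)^2*(e2 e3)^2 + (4512/3733)^2*(e2 e4)^2 + (90/3733)^2*(e3 e4)^2 = 61638201/55741156*(-1) + 8100/13935289*(-1) + 455625/55741156*(+1) + 5062500/13935289*(-1) + 20358144/13935289*(+1) + 8100/13935289*(+1) = 0 (each basis 2-blade squares to minus the product of its generators' squares); cross terms between blades sharing an index anticommute and cancel; the commuting (index-disjoint) pairs give grade-4 terms 2*c*c'*(blade product), which cancel blade by blade — e1 e2 e3 e4: 706590/13935289 + 812160/13935289 - 1518750/13935289 = 0 — confirming B is simple. So B^2 = 0.
Answer: null-rotation, certificate B^2 = 0. Why this suffices: the scalar 0 survives any versor conjugation, so its sign alone determines the class however B is presented.


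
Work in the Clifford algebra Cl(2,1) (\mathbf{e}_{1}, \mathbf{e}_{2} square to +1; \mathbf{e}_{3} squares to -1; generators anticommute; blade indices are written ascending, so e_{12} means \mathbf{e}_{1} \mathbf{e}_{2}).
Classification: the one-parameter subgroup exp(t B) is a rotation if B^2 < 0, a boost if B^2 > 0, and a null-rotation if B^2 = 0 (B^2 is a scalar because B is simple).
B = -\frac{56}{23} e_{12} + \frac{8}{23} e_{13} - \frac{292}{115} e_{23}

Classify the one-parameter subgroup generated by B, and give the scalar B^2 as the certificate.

B^2 term by term: the squares give (-\frac{56}{23})^2*(e_{12})^2 + (\frac{8}{23})^2*(e_{13})^2 + (-\frac{292}{115})^2*(e_{23})^2 = \frac{3136}{529}*(-1) + \frac{64}{529}*(+1) + \frac{85264}{13225}*(+1) = \frac{16}{25} (each basis 2-blade squares to minus the product of its generators' squares); cross terms between blades sharing an index anticommute and cancel. So B^2 = \frac{16}{25}.
Answer: boost, certificate B^2 = \frac{16}{25}. The scalar \frac{16}{25} is the complete invariant here: its sign names the subgroup type.


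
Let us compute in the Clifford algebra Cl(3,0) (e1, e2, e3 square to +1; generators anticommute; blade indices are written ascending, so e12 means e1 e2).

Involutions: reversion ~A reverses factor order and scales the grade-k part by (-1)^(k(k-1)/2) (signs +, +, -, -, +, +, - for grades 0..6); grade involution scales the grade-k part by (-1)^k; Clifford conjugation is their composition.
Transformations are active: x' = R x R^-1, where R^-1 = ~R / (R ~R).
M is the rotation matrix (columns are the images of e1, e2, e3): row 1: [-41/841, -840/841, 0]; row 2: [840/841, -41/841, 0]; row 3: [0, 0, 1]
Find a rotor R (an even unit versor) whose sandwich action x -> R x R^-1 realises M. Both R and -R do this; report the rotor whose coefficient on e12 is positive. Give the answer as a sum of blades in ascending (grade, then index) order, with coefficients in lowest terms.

Method: write R = a + b12*e12 + b13*e13 + b23*e23 with a^2 + b12^2 + b13^2 + b23^2 = 1 (so R^-1 = ~R). Expanding the columns R e_j ~R gives tr M = 4a^2 - 1 and, from the antisymmetric part, M21 - M12 = -4a*b12, M13 - M31 = 4a*b13, M32 - M23 = -4a*b23.
Here tr M = 759/841, so a^2 = (1 + tr M)/4 = 400/841 and a = ±20/29. Taking a = 20/29: M21 - M12 = 1680/841, M13 - M31 = 0, M32 - M23 = 0, giving b12 = -21/29, b13 = 0, b23 = 0, i.e. R = 20/29 - 21/29*e12.
Its e12 coefficient is negative, so report the other preimage -R.
Answer: -20/29 + 21/29*e12. Recall the cover is two-to-one: with M of trace 759/841, both preimages act alike, and the stated e12 sign chooses the sheet.


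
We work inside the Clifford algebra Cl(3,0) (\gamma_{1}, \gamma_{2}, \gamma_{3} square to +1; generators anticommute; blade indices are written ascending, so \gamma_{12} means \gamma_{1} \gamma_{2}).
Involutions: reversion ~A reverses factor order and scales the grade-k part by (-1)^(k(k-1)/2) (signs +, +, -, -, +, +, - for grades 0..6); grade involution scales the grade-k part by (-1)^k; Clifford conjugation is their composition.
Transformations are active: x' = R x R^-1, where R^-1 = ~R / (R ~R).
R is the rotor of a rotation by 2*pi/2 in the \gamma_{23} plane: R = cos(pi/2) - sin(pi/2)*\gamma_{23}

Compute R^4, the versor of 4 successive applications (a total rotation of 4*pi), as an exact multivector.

The rotor phase is half the rotation angle and phases add under composition, so 4 steps in the \gamma_{23} plane accumulate phase 4*(pi/2) = 2 \pi: R^4 = cos(2 \pi) - sin(2 \pi)*\gamma_{23}.
cos(2 \pi) = 1 and sin(2 \pi) = 0, so R^4 = 1. The total rotation 4*pi is 2 full turns, so every vector returns to itself, yet the rotor is +1, back on the identity sheet (an even number of 2*pi turns).
Answer: 1


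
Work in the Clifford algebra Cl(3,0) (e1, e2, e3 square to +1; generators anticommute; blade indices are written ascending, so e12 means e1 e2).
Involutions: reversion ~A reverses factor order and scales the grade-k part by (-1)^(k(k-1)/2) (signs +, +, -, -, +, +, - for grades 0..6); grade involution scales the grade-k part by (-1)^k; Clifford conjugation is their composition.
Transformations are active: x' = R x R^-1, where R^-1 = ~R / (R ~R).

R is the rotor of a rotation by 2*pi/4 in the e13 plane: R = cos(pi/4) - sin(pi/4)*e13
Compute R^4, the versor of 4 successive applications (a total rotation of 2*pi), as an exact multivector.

Half-angle bookkeeping: 4 applications in e13 add up to rotor phase 4*pi/4 = pi, so R^4 = cos(pi) - sin(pi)*e13.
cos(pi) = -1 and sin(pi) = 0, so R^4 = -1. The total rotation 2*pi is 1 full turn, so every vector returns to itself, yet the rotor is -1, on the OTHER sheet of the double cover (an odd number of 2*pi turns).
Answer: -1


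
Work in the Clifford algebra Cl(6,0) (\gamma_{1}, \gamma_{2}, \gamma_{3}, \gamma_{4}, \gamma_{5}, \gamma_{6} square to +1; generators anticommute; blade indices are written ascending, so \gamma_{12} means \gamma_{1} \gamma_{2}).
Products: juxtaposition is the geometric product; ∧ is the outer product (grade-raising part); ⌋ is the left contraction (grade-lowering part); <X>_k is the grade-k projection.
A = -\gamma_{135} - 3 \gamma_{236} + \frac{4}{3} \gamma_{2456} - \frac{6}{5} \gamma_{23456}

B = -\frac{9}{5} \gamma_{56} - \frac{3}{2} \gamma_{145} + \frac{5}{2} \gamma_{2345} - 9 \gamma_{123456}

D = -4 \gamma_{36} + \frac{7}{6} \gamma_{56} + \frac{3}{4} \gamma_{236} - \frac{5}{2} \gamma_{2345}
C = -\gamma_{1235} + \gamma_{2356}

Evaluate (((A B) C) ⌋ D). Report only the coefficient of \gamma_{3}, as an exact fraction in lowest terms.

step 1: -\frac{54}{5} \gamma_{1} - 3 \gamma_{6} + 12 \gamma_{13} + \frac{12}{5} \gamma_{24} - \frac{3}{2} \gamma_{34} - \frac{10}{3} \gamma_{36} - \frac{5}{2} \gamma_{124} + 2 \gamma_{126} + \frac{9}{5} \gamma_{136} + 27 \gamma_{145} - \frac{54}{25} \gamma_{234} - \frac{27}{5} \gamma_{235} + 9 \gamma_{246} + \frac{15}{2} \gamma_{456} + \frac{9}{5} \gamma_{1236} - \frac{9}{2} \gamma_{123456}
step 2: \frac{27}{5} \gamma_{1} + \frac{27}{5} \gamma_{6} - \frac{9}{2} \gamma_{14} + \frac{9}{5} \gamma_{15} - \frac{46}{3} \gamma_{25} - \frac{9}{2} \gamma_{46} + \frac{9}{5} \gamma_{56} + \frac{9}{5} \gamma_{125} - 2 \gamma_{135} + \frac{54}{25} \gamma_{145} - \frac{69}{2} \gamma_{234} + \frac{69}{5} \gamma_{235} - \frac{9}{5} \gamma_{256} - \frac{13}{2} \gamma_{345} + 2 \gamma_{356} + \frac{54}{25} \gamma_{456} - \frac{3}{2} \gamma_{1245} - \frac{26}{3} \gamma_{1256} - \frac{12}{5} \gamma_{1345} + \frac{3}{2} \gamma_{2456} + \frac{12}{5} \gamma_{3456} + \frac{39}{2} \gamma_{12346} - \frac{39}{5} \gamma_{12356} - \frac{23}{2} \gamma_{13456}
step 3: -\frac{21}{10} + \frac{65}{4} \gamma_{2} + \frac{108}{5} \gamma_{3} - \frac{69}{2} \gamma_{4} - \frac{1851}{20} \gamma_{5} + \frac{81}{20} \gamma_{23} - \frac{115}{3} \gamma_{34}
Answer: \frac{108}{5}


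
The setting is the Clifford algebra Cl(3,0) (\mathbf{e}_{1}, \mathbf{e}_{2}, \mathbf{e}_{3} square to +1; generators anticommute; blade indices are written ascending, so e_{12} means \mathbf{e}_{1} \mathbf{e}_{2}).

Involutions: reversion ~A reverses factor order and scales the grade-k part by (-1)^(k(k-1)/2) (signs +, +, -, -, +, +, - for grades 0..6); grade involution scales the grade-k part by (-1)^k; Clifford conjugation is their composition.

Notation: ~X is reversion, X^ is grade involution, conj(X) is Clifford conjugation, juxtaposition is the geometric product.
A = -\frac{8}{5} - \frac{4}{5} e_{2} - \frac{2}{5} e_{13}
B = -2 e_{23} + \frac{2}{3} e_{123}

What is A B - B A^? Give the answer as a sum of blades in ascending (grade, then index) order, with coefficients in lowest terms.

first term: -\frac{4}{15} e_{2} + \frac{8}{5} e_{3} - \frac{4}{5} e_{12} + \frac{8}{15} e_{13} + \frac{16}{5} e_{23} - \frac{16}{15} e_{123}
second term: -\frac{4}{15} e_{2} + \frac{8}{5} e_{3} + \frac{4}{5} e_{12} - \frac{8}{15} e_{13} + \frac{16}{5} e_{23} - \frac{16}{15} e_{123}
Answer: -\frac{8}{5} e_{12} + \frac{16}{15} e_{13}


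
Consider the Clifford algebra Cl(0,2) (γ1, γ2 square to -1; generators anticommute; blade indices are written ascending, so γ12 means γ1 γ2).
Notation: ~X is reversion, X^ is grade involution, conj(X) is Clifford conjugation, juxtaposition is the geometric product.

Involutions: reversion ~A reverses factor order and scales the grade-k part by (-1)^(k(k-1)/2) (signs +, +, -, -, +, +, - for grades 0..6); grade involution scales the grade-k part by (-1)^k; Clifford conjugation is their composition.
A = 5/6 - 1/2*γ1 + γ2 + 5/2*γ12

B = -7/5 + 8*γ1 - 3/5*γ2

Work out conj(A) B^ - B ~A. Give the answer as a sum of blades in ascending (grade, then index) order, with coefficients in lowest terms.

first term: 103/30 - 88/15*γ1 + 219/10*γ2 - 21/5*γ12
second term: 103/30 + 133/15*γ1 + 181/10*γ2 + 56/5*γ12
Answer: -221/15*γ1 + 19/5*γ2 - 77/5*γ12


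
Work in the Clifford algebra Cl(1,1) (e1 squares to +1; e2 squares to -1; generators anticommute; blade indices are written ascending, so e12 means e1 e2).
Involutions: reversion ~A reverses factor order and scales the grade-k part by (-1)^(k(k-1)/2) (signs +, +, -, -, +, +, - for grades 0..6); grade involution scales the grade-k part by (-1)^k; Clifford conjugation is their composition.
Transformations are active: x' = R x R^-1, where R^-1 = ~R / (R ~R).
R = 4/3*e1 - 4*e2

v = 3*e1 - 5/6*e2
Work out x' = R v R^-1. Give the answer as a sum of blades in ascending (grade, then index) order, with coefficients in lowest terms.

~R = 4/3*e1 - 4*e2, and R ~R = -128/9, so R^-1 = ~R / (-128/9).
R v = 2/3 + 98/9*e12
Answer: -25/8*e1 + 29/24*e2


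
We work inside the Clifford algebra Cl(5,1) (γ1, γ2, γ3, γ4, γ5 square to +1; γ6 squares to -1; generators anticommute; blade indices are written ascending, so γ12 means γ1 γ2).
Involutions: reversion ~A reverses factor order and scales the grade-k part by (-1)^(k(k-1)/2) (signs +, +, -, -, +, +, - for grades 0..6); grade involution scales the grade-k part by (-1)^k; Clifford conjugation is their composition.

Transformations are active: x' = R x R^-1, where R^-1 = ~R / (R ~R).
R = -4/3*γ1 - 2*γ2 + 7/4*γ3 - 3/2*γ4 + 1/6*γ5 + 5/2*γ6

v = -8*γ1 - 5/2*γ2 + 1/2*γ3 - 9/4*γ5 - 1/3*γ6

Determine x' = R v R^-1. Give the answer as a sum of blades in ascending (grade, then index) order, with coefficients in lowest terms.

~R = -4/3*γ1 - 2*γ2 + 7/4*γ3 - 3/2*γ4 + 1/6*γ5 + 5/2*γ6, and R ~R = 701/144, so R^-1 = ~R / (701/144).
R v = 17 - 38/3*γ12 + 40/3*γ13 - 12*γ14 + 13/3*γ15 + 184/9*γ16 + 27/8*γ23 - 15/4*γ24 + 59/12*γ25 + 83/12*γ26 + 3/4*γ34 - 193/48*γ35 - 11/6*γ36 + 27/8*γ45 + 1/2*γ46 + 401/72*γ56
Answer: -920/701*γ1 - 16079/1402*γ2 + 16435/1402*γ3 - 7344/701*γ4 + 9573/2804*γ5 + 37421/2103*γ6


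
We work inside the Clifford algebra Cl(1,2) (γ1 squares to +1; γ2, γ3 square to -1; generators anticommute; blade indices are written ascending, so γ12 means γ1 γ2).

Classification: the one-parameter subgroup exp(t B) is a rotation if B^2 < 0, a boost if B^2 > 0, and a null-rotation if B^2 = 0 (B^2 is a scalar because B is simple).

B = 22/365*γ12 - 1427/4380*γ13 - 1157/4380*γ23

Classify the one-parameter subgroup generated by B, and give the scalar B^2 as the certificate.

B^2 term by term: the squares give (22/365)^2*(γ12)^2 + (-1427/4380)^2*(γ13)^2 + (-1157/4380)^2*(γ23)^2 = 484/133225*(+1) + 2036329/19184400*(+1) + 1338649/19184400*(-1) = 1/25 (each basis 2-blade squares to minus the product of its generators' squares); cross terms between blades sharing an index anticommute and cancel. So B^2 = 1/25.
Answer: boost, certificate B^2 = 1/25. Because 1/25 is invariant under every versor sandwich, the classification follows from its sign alone.


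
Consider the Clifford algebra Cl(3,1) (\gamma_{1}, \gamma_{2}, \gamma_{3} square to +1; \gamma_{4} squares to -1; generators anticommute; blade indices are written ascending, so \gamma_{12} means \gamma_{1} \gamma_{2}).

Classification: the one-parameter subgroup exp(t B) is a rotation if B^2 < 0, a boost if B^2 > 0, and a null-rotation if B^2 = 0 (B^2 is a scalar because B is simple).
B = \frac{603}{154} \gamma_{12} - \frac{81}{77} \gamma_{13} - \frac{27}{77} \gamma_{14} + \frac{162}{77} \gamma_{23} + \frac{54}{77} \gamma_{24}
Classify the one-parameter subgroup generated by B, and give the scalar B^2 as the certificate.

B^2 term by term: the squares give (\frac{603}{154})^2*(\gamma_{12})^2 + (-\frac{81}{77})^2*(\gamma_{13})^2 + (-\frac{27}{77})^2*(\gamma_{14})^2 + (\frac{162}{77})^2*(\gamma_{23})^2 + (\frac{54}{77})^2*(\gamma_{24})^2 = \frac{363609}{23716}*(-1) + \frac{6561}{5929}*(-1) + \frac{729}{5929}*(+1) + \frac{26244}{5929}*(-1) + \frac{2916}{5929}*(+1) = -\frac{81}{4} (each basis 2-blade squares to minus the product of its generators' squares); cross terms between blades sharing an index anticommute and cancel; the commuting (index-disjoint) pairs give grade-4 terms 2*c*c'*(blade product), which cancel blade by blade — \gamma_{1234}: \frac{8748}{5929} - \frac{8748}{5929} = 0 — confirming B is simple. So B^2 = -\frac{81}{4}.
Answer: rotation, certificate B^2 = -\frac{81}{4}. The class reads off the invariant scalar -\frac{81}{4} directly.


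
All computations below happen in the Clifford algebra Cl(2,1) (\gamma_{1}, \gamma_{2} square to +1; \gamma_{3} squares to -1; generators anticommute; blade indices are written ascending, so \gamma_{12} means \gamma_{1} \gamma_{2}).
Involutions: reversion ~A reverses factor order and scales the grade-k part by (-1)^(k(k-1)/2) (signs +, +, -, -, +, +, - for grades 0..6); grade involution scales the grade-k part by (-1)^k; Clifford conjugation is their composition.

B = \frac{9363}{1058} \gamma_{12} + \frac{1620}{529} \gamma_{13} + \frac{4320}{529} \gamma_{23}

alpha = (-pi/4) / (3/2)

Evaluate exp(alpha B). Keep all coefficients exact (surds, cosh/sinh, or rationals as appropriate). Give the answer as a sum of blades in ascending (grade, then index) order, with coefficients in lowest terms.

B^2 term by term: the squares give (\frac{9363}{1058})^2*(\gamma_{12})^2 + (\frac{1620}{529})^2*(\gamma_{13})^2 + (\frac{4320}{529})^2*(\gamma_{23})^2 = \frac{87665769}{1119364}*(-1) + \frac{2624400}{279841}*(+1) + \frac{18662400}{279841}*(+1) = -\frac{9}{4} (each basis 2-blade squares to minus the product of its generators' squares); cross terms between blades sharing an index anticommute and cancel. So B^2 = -\frac{9}{4}.
B^2 = -\frac{9}{4} — the series telescopes trigonometrically here: l = \frac{3}{2}, alpha*l = - \frac{\pi}{4}, so exp(alpha B) = cos(- \frac{\pi}{4}) + (sin(- \frac{\pi}{4})/(\frac{3}{2}))*B = \frac{\sqrt{2}}{2} + (- \frac{\sqrt{2}}{3})*B.
Answer: \frac{\sqrt{2}}{2} - \frac{3121 \sqrt{2}}{1058} \gamma_{12} - \frac{540 \sqrt{2}}{529} \gamma_{13} - \frac{1440 \sqrt{2}}{529} \gamma_{23}


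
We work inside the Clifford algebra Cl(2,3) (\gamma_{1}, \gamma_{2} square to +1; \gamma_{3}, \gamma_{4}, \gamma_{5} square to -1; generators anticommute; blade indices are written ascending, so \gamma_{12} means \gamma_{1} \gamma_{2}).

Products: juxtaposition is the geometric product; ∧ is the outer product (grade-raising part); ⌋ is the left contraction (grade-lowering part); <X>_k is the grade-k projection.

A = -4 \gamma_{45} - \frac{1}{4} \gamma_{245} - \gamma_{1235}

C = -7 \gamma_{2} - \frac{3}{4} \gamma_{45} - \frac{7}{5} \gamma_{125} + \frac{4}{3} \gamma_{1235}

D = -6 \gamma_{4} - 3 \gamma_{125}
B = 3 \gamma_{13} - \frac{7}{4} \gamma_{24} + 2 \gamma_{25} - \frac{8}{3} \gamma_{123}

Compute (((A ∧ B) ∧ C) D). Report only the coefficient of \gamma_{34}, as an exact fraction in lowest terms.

step 1: -12 \gamma_{1345} + \frac{137}{12} \gamma_{12345}
step 2: -84 \gamma_{12345}
step 3: 252 \gamma_{34} + 504 \gamma_{1235}
Answer: 252


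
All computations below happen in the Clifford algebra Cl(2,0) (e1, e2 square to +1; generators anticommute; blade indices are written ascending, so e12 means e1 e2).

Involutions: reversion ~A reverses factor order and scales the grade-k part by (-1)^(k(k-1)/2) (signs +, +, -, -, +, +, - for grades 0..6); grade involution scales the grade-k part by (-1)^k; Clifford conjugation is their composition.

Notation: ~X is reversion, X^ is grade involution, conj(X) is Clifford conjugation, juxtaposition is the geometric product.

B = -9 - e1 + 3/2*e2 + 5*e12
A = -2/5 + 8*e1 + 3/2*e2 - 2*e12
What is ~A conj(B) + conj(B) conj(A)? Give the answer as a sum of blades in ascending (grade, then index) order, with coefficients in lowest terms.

first term: 387/20 - 679/10*e1 - 549/10*e2 - 59/2*e12
second term: 157/20 + 821/10*e1 - 239/10*e2 - 59/2*e12
Answer: 136/5 + 71/5*e1 - 394/5*e2 - 59*e12


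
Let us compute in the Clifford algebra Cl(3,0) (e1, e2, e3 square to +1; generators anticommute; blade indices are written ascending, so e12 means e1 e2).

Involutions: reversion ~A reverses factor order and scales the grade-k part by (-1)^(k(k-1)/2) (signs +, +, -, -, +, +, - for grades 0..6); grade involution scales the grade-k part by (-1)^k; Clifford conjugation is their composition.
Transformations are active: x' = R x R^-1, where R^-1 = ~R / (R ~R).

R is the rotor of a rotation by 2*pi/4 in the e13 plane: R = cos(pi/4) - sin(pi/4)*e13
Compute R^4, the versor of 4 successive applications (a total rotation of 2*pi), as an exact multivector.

The rotor phase is half the rotation angle and phases add under composition, so 4 steps in the e13 plane accumulate phase 4*(pi/4) = pi: R^4 = cos(pi) - sin(pi)*e13.
cos(pi) = -1 and sin(pi) = 0, so R^4 = -1. The total rotation 2*pi is 1 full turn, so every vector returns to itself, yet the rotor is -1, on the OTHER sheet of the double cover (an odd number of 2*pi turns).
Answer: -1


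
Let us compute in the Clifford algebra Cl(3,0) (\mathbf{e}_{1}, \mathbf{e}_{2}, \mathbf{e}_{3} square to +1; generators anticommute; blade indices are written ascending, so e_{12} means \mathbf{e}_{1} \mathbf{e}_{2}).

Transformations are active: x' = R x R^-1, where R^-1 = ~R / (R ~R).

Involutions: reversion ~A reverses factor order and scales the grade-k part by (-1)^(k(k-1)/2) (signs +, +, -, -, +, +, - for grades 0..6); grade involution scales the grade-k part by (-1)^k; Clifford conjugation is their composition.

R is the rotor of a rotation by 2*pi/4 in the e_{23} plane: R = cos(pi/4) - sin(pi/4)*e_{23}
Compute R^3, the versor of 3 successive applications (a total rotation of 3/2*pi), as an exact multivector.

Because a rotor carries half the rotation angle, composing 3 copies of this e_{23}-plane rotor multiplies the phase: 3*(pi/4) = \frac{3 \pi}{4}, hence R^3 = cos(\frac{3 \pi}{4}) - sin(\frac{3 \pi}{4})*e_{23}.
cos(\frac{3 \pi}{4}) = - \frac{\sqrt{2}}{2} and sin(\frac{3 \pi}{4}) = \frac{\sqrt{2}}{2}, so R^3 = - \frac{\sqrt{2}}{2} - \frac{\sqrt{2}}{2} e_{23}. The net rotation is 3/2*pi; the rotor keeps the half-angle phase exactly.
Answer: - \frac{\sqrt{2}}{2} - \frac{\sqrt{2}}{2} e_{23}


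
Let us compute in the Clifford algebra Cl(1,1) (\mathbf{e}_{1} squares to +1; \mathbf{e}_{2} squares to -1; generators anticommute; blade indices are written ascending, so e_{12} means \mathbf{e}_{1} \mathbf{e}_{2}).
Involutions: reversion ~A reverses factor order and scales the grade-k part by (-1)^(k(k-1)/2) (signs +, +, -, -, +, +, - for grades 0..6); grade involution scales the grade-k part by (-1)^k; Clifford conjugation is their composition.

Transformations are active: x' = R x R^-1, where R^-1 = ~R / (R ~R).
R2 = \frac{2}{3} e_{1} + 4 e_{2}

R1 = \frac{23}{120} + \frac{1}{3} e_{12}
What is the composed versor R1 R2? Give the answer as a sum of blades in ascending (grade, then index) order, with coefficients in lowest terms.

Distribute over the terms of R1 (each basis-blade product reordered to ascending indices, repeated generators contracted through their squares):
(\frac{23}{120}) R2 = \frac{23}{180} e_{1} + \frac{23}{30} e_{2}
(\frac{1}{3} e_{12}) R2 = -\frac{4}{3} e_{1} - \frac{2}{9} e_{2}
Summing the partial products and collecting blades:
Answer: -\frac{217}{180} e_{1} + \frac{49}{90} e_{2}


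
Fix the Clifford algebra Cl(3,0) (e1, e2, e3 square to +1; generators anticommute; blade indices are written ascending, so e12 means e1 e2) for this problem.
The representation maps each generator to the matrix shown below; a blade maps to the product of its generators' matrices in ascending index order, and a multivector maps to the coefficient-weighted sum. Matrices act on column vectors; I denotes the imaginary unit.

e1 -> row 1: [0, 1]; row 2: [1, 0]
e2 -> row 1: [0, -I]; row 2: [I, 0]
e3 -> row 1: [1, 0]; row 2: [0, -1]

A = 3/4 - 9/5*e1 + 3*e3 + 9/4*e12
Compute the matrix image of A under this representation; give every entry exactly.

Bivector images (products of the table entries): rho(e12) = rho(e1)rho(e2) = row 1: [I, 0]; row 2: [0, -I].
M = (3/4)*1 + (-9/5)*rho(e1) + (3)*rho(e3) + (9/4)*rho(e12), summed entrywise (1 is the identity matrix):
Answer: row 1: [15/4 + 9*I/4, -9/5]; row 2: [-9/5, -9/4 - 9*I/4]


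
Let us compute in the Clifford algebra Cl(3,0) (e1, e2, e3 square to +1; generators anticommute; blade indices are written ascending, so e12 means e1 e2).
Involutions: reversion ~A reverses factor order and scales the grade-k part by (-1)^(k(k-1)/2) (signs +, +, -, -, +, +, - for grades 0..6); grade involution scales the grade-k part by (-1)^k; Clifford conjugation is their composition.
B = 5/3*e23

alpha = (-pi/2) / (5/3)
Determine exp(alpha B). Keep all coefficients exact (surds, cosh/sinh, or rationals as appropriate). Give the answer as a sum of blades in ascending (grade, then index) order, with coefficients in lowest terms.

B^2 = (5/3)^2*(e23)^2 = 25/9*(-1) = -25/9 (a basis 2-blade squares to minus the product of its generators' squares).
B^2 = -25/9 — the negative square puts this in the circular regime; l = 5/3, alpha*l = -pi/2, so exp(alpha B) = cos(-pi/2) + (sin(-pi/2)/(5/3))*B = 0 + (-3/5)*B.
Answer: -e23


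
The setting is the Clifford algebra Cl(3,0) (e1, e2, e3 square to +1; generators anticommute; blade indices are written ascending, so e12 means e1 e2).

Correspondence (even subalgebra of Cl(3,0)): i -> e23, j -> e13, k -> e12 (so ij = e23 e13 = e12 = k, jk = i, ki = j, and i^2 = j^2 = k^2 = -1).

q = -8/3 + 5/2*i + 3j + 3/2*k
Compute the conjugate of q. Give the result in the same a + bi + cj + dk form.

In blades: q = -8/3 + 3/2*e12 + 3*e13 + 5/2*e23.
Quaternion conjugation is reversion on the even subalgebra: the scalar is fixed and every grade-2 blade flips sign, giving -8/3 - 3/2*e12 - 3*e13 - 5/2*e23; translating back:
Answer: -8/3 - 5/2*i - 3j - 3/2*k


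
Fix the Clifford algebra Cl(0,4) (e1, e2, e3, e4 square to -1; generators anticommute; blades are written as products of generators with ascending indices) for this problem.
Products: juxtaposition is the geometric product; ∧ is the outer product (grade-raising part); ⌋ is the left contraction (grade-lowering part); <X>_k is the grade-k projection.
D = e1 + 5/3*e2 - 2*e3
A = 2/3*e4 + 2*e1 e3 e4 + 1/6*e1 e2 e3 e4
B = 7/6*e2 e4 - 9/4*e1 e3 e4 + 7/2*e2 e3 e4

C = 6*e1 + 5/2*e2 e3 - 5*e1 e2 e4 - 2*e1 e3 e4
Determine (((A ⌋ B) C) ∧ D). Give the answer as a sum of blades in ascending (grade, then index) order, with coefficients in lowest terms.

step 1: -9/2 + 7/9*e2 + 3/2*e1 e3 - 7/3*e2 e3
step 2: 35/6 - 27*e1 + 127/18*e3 + 3*e4 - 11/12*e1 e2 - 35/9*e1 e4 - 45/4*e2 e3 - 14*e1 e2 e3 + 107/6*e1 e2 e4 + 62/3*e1 e3 e4 + 15/2*e2 e3 e4 + 14/9*e1 e2 e3 e4
step 3: 35/6*e1 + 175/18*e2 - 35/3*e3 - 45*e1 e2 + 845/18*e1 e3 - 3*e1 e4 - 635/54*e2 e3 - 5*e2 e4 + 6*e3 e4 - 113/12*e1 e2 e3 + 175/27*e1 e2 e4 - 70/9*e1 e3 e4 + 1127/18*e1 e2 e3 e4
Answer: 35/6*e1 + 175/18*e2 - 35/3*e3 - 45*e1 e2 + 845/18*e1 e3 - 3*e1 e4 - 635/54*e2 e3 - 5*e2 e4 + 6*e3 e4 - 113/12*e1 e2 e3 + 175/27*e1 e2 e4 - 70/9*e1 e3 e4 + 1127/18*e1 e2 e3 e4


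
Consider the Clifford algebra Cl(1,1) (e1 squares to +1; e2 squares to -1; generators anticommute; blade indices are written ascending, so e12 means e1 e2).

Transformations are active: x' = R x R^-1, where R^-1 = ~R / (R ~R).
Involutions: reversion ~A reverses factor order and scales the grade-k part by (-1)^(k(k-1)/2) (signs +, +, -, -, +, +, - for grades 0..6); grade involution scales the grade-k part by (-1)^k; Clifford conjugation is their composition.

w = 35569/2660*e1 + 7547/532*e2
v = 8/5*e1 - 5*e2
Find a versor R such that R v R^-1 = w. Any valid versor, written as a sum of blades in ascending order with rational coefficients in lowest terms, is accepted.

A norm check does it: q(v) = q(w) = -561/25, hence R = v + w = 7965/532*e1 + 4887/532*e2 realises the map — parallel part kept, (v - w)/2 negated, v carried to w.
Answer: 7965/532*e1 + 4887/532*e2


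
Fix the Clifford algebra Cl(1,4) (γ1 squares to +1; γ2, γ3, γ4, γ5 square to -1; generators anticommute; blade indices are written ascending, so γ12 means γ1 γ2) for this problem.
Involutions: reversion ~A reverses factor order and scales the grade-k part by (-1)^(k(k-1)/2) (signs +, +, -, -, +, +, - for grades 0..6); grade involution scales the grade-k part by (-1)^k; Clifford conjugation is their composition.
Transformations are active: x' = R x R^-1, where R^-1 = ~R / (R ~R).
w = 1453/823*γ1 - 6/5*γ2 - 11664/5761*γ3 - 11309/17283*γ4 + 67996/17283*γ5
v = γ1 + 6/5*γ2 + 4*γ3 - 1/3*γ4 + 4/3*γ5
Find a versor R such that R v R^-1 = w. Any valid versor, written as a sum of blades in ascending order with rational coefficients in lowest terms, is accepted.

Key observation: q(v) = q(w) = -4124/225 (sandwiches preserve the norm), so R = v + w = 2276/823*γ1 + 11380/5761*γ3 - 5690/5761*γ4 + 91040/17283*γ5 works whenever it is invertible — the component of v along it is kept and (v - w)/2 reverses, sending v to w.
Answer: 2276/823*γ1 + 11380/5761*γ3 - 5690/5761*γ4 + 91040/17283*γ5


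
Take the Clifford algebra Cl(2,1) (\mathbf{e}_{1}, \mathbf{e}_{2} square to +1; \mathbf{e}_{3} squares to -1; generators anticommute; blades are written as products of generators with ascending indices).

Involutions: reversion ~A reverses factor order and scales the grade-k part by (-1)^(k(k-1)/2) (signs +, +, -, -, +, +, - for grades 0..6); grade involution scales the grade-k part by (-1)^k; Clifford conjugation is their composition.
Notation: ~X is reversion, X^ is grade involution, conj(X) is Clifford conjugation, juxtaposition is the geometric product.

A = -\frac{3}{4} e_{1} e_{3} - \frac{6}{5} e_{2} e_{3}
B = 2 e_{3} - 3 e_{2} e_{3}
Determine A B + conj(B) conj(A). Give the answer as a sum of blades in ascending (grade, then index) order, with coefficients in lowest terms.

first term: \frac{18}{5} + \frac{3}{2} e_{1} + \frac{12}{5} e_{2} + \frac{9}{4} e_{1} e_{2}
second term: \frac{18}{5} - \frac{3}{2} e_{1} - \frac{12}{5} e_{2} - \frac{9}{4} e_{1} e_{2}
Answer: \frac{36}{5}


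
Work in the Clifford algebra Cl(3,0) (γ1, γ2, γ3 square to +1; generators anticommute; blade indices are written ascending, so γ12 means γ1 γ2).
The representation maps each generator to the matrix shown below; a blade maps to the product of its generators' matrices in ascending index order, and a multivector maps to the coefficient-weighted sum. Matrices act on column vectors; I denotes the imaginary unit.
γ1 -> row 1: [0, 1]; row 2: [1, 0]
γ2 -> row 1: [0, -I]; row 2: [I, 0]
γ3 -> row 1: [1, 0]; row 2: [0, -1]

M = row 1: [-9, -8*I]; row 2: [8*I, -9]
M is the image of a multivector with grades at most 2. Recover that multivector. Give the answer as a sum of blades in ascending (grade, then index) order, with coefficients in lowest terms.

Method: 1, rho(γ1), rho(γ2), rho(γ3) form a trace-orthogonal basis of the 2x2 complex matrices (tr(X Y) = 2 if X = Y, else 0), so M = m0*1 + m1*rho(γ1) + m2*rho(γ2) + m3*rho(γ3) with m0 = tr(M)/2 = -9, m1 = tr(M rho(γ1))/2 = 0, m2 = tr(M rho(γ2))/2 = 8, m3 = tr(M rho(γ3))/2 = 0.
Multiplying table entries, the bivector images are rho(γ12) = I*rho(γ3), rho(γ13) = -I*rho(γ2), rho(γ23) = I*rho(γ1); with real blade coefficients the real parts of m0..m3 are the coefficients of 1, γ1, γ2, γ3 and the imaginary parts give the bivectors (γ23: Im m1, γ13: -Im m2, γ12: Im m3).
Answer: -9 + 8*γ2


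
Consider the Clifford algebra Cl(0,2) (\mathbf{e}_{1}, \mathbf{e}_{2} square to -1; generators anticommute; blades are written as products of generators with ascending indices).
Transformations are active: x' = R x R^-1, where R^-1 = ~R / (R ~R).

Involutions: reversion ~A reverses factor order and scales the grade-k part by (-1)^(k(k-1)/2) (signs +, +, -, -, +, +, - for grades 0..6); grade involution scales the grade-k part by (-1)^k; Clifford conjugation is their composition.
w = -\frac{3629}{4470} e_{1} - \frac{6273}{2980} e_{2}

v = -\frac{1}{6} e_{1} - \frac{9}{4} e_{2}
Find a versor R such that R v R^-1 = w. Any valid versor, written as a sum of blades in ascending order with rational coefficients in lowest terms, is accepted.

Sketch: the shared square -\frac{733}{144} makes R = v + w = -\frac{729}{745} e_{1} - \frac{6489}{1490} e_{2} the natural versor; its sandwich fixes that direction, negates (v - w)/2, and sends v to w.
Answer: -\frac{729}{745} e_{1} - \frac{6489}{1490} e_{2}


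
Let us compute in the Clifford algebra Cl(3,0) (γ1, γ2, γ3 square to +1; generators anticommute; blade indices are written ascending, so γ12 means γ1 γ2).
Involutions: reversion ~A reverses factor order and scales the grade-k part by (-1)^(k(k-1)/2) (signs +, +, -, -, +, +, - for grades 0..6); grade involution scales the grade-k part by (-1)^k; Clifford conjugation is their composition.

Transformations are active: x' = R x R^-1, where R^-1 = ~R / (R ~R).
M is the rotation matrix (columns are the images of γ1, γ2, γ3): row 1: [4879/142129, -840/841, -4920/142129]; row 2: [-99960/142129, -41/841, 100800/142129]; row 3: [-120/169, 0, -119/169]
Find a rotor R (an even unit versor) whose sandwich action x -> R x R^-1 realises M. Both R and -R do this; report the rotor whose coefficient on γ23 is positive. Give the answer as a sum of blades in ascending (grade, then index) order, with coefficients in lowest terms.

Method: write R = a + b12*γ12 + b13*γ13 + b23*γ23 with a^2 + b12^2 + b13^2 + b23^2 = 1 (so R^-1 = ~R). Expanding the columns R e_j ~R gives tr M = 4a^2 - 1 and, from the antisymmetric part, M21 - M12 = -4a*b12, M13 - M31 = 4a*b13, M32 - M23 = -4a*b23.
Here tr M = -102129/142129, so a^2 = (1 + tr M)/4 = 10000/142129 and a = ±100/377. Taking a = 100/377: M21 - M12 = 42000/142129, M13 - M31 = 96000/142129, M32 - M23 = -100800/142129, giving b12 = -105/377, b13 = 240/377, b23 = 252/377, i.e. R = 100/377 - 105/377*γ12 + 240/377*γ13 + 252/377*γ23.
Its γ23 coefficient is already positive.
Answer: 100/377 - 105/377*γ12 + 240/377*γ13 + 252/377*γ23. Note: both R and -R realise this M (trace -102129/142129); the covering map identifies them, and the γ23-coefficient sign is the tie-breaker.


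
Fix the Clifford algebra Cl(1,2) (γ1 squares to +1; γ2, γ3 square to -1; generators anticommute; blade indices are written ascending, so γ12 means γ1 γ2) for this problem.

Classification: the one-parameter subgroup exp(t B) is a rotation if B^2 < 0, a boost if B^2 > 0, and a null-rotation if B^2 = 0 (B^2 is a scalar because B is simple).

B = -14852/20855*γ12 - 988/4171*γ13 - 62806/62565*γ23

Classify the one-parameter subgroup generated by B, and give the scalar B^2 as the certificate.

B^2 term by term: the squares give (-14852/20855)^2*(γ12)^2 + (-988/4171)^2*(γ13)^2 + (-62806/62565)^2*(γ23)^2 = 220581904/434931025*(+1) + 976144/17397241*(+1) + 3944593636/3914379225*(-1) = -4/9 (each basis 2-blade squares to minus the product of its generators' squares); cross terms between blades sharing an index anticommute and cancel. So B^2 = -4/9.
Answer: rotation, certificate B^2 = -4/9. The invariant at work: B^2 = -4/9 is unchanged by conjugation, hence its sign classifies the subgroup whatever basis B is written in.


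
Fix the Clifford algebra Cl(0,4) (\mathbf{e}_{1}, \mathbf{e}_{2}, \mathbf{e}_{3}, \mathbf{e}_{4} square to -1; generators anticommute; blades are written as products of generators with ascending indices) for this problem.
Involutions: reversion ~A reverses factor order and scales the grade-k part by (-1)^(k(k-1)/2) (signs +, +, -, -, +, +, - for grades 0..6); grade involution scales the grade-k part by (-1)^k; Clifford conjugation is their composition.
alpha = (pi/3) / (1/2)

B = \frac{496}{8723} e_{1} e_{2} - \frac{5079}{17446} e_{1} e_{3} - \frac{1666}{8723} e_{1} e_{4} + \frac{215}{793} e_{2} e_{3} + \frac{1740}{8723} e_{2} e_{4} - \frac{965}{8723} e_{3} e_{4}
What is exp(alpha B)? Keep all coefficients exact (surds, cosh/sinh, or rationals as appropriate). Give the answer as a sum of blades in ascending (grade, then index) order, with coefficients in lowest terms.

B^2 term by term: the squares give (\frac{496}{8723})^2*(e_{1} e_{2})^2 + (-\frac{5079}{17446})^2*(e_{1} e_{3})^2 + (-\frac{1666}{8723})^2*(e_{1} e_{4})^2 + (\frac{215}{793})^2*(e_{2} e_{3})^2 + (\frac{1740}{8723})^2*(e_{2} e_{4})^2 + (-\frac{965}{8723})^2*(e_{3} e_{4})^2 = \frac{246016}{76090729}*(-1) + \frac{25796241}{304362916}*(-1) + \frac{2775556}{76090729}*(-1) + \frac{46225}{628849}*(-1) + \frac{3027600}{76090729}*(-1) + \frac{931225}{76090729}*(-1) = -\frac{1}{4} (each basis 2-blade squares to minus the product of its generators' squares); cross terms between blades sharing an index anticommute and cancel; the commuting (index-disjoint) pairs give grade-4 terms 2*c*c'*(blade product), which cancel blade by blade — e_{1} e_{2} e_{3} e_{4}: -\frac{957280}{76090729} + \frac{8837460}{76090729} - \frac{716380}{6917339} = 0 — confirming B is simple. So B^2 = -\frac{1}{4}.
B^2 = -\frac{1}{4} — since the square is negative, the closed form is circular: l = \frac{1}{2}, alpha*l = \frac{\pi}{3}, so exp(alpha B) = cos(\frac{\pi}{3}) + (sin(\frac{\pi}{3})/(\frac{1}{2}))*B = \frac{1}{2} + (\sqrt{3})*B.
Answer: \frac{1}{2} + \frac{496 \sqrt{3}}{8723} e_{1} e_{2} - \frac{5079 \sqrt{3}}{17446} e_{1} e_{3} - \frac{1666 \sqrt{3}}{8723} e_{1} e_{4} + \frac{215 \sqrt{3}}{793} e_{2} e_{3} + \frac{1740 \sqrt{3}}{8723} e_{2} e_{4} - \frac{965 \sqrt{3}}{8723} e_{3} e_{4}


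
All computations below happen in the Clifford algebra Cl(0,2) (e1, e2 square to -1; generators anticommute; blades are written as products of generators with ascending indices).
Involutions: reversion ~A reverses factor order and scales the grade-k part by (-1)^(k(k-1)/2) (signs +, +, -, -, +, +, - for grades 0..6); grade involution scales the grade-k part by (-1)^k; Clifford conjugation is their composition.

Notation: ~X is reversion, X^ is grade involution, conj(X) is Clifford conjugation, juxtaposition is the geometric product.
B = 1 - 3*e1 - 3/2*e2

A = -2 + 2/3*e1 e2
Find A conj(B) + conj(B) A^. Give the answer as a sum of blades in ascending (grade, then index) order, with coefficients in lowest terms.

first term: -2 - 7*e1 - e2 + 2/3*e1 e2
second term: -2 - 5*e1 - 5*e2 + 2/3*e1 e2
Answer: -4 - 12*e1 - 6*e2 + 4/3*e1 e2


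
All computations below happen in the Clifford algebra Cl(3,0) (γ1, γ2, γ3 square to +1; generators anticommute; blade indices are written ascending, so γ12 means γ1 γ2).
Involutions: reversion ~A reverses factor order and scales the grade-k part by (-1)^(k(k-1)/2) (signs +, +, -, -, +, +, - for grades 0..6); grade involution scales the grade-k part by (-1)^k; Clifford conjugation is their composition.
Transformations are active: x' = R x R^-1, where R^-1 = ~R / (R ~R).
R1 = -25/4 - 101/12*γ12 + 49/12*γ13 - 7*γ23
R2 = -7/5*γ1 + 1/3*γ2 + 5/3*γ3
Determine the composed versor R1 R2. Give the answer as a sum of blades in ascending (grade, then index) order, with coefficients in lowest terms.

Distribute over the terms of R2 (each basis-blade product reordered to ascending indices, repeated generators contracted through their squares):
R1 (-7/5*γ1) = 35/4*γ1 - 707/60*γ2 + 343/60*γ3 + 49/5*γ123
R1 (1/3*γ2) = -101/36*γ1 - 25/12*γ2 + 7/3*γ3 - 49/36*γ123
R1 (5/3*γ3) = 245/36*γ1 - 35/3*γ2 - 125/12*γ3 - 505/36*γ123
Summing the partial products and collecting blades:
Answer: 51/4*γ1 - 383/15*γ2 - 71/30*γ3 - 503/90*γ123


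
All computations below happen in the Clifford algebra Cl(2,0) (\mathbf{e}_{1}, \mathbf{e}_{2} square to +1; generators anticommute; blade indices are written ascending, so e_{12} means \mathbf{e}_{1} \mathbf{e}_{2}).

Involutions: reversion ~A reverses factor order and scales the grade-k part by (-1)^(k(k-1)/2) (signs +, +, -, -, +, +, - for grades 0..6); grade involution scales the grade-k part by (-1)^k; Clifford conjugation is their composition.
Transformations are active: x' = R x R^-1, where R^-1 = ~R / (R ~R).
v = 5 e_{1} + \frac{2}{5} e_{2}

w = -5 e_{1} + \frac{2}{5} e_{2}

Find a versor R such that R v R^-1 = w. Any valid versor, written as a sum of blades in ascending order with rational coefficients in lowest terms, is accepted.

Since q(v) = q(w) = \frac{629}{25}, the sum R = v + w = \frac{4}{5} e_{2} does the job whenever invertible.
Answer: \frac{4}{5} e_{2}
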